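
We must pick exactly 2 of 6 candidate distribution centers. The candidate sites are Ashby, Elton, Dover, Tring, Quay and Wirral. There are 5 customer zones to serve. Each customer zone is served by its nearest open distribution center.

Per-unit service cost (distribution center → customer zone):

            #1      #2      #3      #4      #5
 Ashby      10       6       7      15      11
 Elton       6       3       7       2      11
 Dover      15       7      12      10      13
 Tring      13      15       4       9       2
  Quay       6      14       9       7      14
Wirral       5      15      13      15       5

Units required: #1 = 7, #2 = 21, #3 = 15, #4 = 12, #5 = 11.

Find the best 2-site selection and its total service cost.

Choose Elton and Tring; total service cost 211.

With exactly 2 open, each customer zone uses its cheapest among the chosen.
{Elton, Tring}: #1→Elton 6·7=42, #2→Elton 3·21=63, #3→Tring 4·15=60, #4→Elton 2·12=24, #5→Tring 2·11=22. Service cost 211.
{Elton, Wirral}: service cost 282
{Ashby, Elton}: service cost 355
Among all 15 size-2 choices, {Elton, Tring} is lowest.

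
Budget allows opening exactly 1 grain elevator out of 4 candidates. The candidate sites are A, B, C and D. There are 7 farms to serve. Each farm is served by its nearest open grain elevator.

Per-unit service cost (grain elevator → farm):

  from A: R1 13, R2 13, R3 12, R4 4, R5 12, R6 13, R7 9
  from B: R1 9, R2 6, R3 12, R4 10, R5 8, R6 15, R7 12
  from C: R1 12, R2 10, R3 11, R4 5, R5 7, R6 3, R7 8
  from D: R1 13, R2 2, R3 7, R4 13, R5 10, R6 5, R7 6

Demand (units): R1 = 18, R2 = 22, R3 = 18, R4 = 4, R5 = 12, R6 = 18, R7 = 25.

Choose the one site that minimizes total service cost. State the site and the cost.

With exactly 1 open, each farm uses its cheapest among the chosen.
{D}: R1→D 13·18=234, R2→D 2·22=44, R3→D 7·18=126, R4→D 13·4=52, R5→D 10·12=120, R6→D 5·18=90, R7→D 6·25=150. Service cost 816.
{C}: service cost 992
{B}: service cost 1216
Among all 4 size-1 choices, {D} is lowest.

Choose D only; total service cost 816.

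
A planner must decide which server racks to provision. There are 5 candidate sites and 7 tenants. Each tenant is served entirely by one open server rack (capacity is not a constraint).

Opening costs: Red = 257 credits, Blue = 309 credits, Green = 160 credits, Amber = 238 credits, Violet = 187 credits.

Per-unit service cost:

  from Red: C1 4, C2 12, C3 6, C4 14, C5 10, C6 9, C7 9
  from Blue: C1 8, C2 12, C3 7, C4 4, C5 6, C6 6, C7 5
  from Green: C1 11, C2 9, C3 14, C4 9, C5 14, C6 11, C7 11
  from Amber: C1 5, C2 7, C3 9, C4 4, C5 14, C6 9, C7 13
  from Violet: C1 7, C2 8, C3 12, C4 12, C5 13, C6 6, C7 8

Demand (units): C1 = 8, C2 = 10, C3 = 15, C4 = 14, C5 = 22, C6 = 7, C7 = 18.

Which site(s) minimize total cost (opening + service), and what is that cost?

Open Blue only; minimum total cost 918.

For any fixed open set, each tenant goes to its cheapest open site; total = fixed + service.
{Blue}: C1→Blue 8·8=64, C2→Blue 12·10=120, C3→Blue 7·15=105, C4→Blue 4·14=56, C5→Blue 6·22=132, C6→Blue 6·7=42, C7→Blue 5·18=90. Service 609; fixed 309; total 918.
{Blue, Green}: C1→Blue 8·8=64, C2→Green 9·10=90, C3→Blue 7·15=105, C4→Blue 4·14=56, C5→Blue 6·22=132, C6→Blue 6·7=42, C7→Blue 5·18=90. Service 579; fixed 469; total 1048.
{Blue, Violet}: service 561 + fixed 496 = 1057
{Red, Blue, Green, Amber, Violet}: service 512 + fixed 1151 = 1663
No other subset beats 918.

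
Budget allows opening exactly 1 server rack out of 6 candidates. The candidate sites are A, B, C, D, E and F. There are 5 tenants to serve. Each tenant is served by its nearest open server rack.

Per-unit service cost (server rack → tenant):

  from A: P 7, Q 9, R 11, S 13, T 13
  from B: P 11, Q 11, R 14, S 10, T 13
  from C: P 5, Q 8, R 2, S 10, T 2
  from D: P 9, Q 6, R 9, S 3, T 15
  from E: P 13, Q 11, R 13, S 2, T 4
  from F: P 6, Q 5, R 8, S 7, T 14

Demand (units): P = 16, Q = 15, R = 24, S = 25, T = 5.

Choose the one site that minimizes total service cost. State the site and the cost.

Choose C only; total service cost 508.

With exactly 1 open, each tenant uses its cheapest among the chosen.
{C}: P→C 5·16=80, Q→C 8·15=120, R→C 2·24=48, S→C 10·25=250, T→C 2·5=10. Service cost 508.
{D}: service cost 600
{F}: service cost 608
Among all 6 size-1 choices, {C} is lowest.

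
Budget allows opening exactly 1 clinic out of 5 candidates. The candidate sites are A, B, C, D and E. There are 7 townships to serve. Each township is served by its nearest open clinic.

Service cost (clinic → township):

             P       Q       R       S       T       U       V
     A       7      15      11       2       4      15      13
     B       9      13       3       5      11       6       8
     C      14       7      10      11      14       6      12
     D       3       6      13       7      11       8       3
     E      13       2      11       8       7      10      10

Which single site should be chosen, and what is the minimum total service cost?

With exactly 1 open, each township uses its cheapest among the chosen.
{D}: P→D 3, Q→D 6, R→D 13, S→D 7, T→D 11, U→D 8, V→D 3. Service cost 51.
{B}: service cost 55
{E}: service cost 61
Among all 5 size-1 choices, {D} is lowest.

Choose D only; total service cost 51.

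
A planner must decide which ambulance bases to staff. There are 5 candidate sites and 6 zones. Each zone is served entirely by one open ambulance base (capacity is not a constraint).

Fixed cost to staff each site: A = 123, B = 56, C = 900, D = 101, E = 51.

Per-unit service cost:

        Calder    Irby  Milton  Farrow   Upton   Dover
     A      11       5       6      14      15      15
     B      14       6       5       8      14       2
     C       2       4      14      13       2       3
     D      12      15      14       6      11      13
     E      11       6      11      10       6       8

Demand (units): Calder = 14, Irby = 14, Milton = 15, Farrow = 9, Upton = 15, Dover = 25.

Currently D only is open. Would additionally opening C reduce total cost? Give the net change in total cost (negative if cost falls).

Current service cost with {D}: 1132.
Adding C: each zone re-picks its cheapest; new service cost 453, saving 679.
Extra fixed cost: 900. Net change = 900 − 679 = 221.
(Totals: 1233 → 1454.)

No — net change +221 (cost rises by 221).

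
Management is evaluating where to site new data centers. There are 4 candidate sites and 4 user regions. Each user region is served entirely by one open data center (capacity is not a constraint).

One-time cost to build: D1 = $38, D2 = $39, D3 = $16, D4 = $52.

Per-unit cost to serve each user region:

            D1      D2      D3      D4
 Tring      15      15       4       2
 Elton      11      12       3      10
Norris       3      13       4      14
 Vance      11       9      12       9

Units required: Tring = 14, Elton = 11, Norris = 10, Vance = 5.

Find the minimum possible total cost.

Minimum total cost: 205

For any fixed open set, each user region goes to its cheapest open site; total = fixed + service.
{D3}: Tring→D3 4·14=56, Elton→D3 3·11=33, Norris→D3 4·10=40, Vance→D3 12·5=60. Service 189; fixed 16; total 205.
{D3, D4}: service 146 + fixed 68 = 214
{D1, D3}: service 174 + fixed 54 = 228
{D1, D2, D3, D4}: service 136 + fixed 145 = 281
No other subset beats 205.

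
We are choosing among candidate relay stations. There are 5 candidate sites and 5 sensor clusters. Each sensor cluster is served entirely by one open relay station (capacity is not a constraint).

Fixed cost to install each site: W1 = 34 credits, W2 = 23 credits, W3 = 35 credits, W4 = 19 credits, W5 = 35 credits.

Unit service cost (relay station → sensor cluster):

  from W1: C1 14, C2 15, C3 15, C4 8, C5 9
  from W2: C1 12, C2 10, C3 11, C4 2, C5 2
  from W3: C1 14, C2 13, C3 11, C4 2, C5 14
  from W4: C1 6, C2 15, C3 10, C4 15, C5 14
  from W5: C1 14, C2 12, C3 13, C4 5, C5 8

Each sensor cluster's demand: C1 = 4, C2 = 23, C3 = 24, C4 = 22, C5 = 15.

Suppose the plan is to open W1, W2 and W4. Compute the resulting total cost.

Total cost: 644

Each sensor cluster is assigned to its cheapest site among the open ones.
{W1, W2, W4}: C1→W4 6·4=24, C2→W2 10·23=230, C3→W4 10·24=240, C4→W2 2·22=44, C5→W2 2·15=30. Service 568; fixed 76; total 644.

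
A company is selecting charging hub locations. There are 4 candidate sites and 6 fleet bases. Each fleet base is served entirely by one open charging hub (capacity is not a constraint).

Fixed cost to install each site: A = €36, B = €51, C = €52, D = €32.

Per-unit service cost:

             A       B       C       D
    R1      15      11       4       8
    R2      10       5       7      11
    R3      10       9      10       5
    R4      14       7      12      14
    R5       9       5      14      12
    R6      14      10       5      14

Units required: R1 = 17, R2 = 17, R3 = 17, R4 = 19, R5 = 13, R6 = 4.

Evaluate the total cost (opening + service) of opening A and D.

Total cost: 898

Each fleet base is assigned to its cheapest site among the open ones.
{A, D}: R1→D 8·17=136, R2→A 10·17=170, R3→D 5·17=85, R4→A 14·19=266, R5→A 9·13=117, R6→A 14·4=56. Service 830; fixed 68; total 898.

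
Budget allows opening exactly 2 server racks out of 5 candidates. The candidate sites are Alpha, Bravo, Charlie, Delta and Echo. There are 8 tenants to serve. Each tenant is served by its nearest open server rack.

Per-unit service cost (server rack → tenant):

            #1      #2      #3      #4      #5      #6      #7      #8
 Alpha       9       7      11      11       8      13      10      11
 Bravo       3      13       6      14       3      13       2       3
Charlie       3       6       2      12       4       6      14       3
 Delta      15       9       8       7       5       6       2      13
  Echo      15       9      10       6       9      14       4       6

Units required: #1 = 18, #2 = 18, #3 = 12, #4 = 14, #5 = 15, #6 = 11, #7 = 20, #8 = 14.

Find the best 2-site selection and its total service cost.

Choose Charlie and Delta; total service cost 492.

With exactly 2 open, each tenant uses its cheapest among the chosen.
{Charlie, Delta}: #1→Charlie 3·18=54, #2→Charlie 6·18=108, #3→Charlie 2·12=24, #4→Delta 7·14=98, #5→Charlie 4·15=60, #6→Charlie 6·11=66, #7→Delta 2·20=40, #8→Charlie 3·14=42. Service cost 492.
{Charlie, Echo}: service cost 518
{Bravo, Charlie}: service cost 547
Among all 10 size-2 choices, {Charlie, Delta} is lowest.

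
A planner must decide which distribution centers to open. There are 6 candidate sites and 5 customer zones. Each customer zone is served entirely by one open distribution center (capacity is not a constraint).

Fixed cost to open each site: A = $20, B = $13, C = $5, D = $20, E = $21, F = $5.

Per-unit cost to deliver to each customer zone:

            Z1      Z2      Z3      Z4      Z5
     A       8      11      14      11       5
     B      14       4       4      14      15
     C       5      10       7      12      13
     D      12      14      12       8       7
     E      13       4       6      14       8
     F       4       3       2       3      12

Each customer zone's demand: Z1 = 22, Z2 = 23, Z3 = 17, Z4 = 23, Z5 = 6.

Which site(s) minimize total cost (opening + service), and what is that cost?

For any fixed open set, each customer zone goes to its cheapest open site; total = fixed + service.
{A, F}: Z1→F 4·22=88, Z2→F 3·23=69, Z3→F 2·17=34, Z4→F 3·23=69, Z5→A 5·6=30. Service 290; fixed 25; total 315.
{A, C, F}: service 290 + fixed 30 = 320
{D, F}: service 302 + fixed 25 = 327
{A, B, C, D, E, F}: service 290 + fixed 84 = 374
No other subset beats 315.

Open A and F; minimum total cost 315.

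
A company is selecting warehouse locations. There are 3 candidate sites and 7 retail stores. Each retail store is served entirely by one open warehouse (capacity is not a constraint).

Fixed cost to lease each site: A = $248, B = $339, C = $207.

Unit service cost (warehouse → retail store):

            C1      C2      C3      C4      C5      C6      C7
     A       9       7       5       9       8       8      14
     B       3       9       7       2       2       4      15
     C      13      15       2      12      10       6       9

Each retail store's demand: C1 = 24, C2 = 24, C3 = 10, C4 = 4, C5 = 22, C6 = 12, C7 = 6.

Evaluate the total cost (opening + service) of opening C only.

Total cost: 1293

Each retail store is assigned to its cheapest site among the open ones.
{C}: C1→C 13·24=312, C2→C 15·24=360, C3→C 2·10=20, C4→C 12·4=48, C5→C 10·22=220, C6→C 6·12=72, C7→C 9·6=54. Service 1086; fixed 207; total 1293.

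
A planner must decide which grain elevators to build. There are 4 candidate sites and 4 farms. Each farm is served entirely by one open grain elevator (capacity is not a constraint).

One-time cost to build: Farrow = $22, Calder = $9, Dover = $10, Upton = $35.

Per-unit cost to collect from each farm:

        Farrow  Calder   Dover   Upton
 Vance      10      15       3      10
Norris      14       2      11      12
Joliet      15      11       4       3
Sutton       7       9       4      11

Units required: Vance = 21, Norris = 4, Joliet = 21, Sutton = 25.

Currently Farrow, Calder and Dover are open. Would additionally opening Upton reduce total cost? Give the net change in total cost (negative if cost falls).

No — net change +14 (cost rises by 14).

Current service cost with {Farrow, Calder, Dover}: 255.
Adding Upton: each farm re-picks its cheapest; new service cost 234, saving 21.
Extra fixed cost: 35. Net change = 35 − 21 = 14.
(Totals: 296 → 310.)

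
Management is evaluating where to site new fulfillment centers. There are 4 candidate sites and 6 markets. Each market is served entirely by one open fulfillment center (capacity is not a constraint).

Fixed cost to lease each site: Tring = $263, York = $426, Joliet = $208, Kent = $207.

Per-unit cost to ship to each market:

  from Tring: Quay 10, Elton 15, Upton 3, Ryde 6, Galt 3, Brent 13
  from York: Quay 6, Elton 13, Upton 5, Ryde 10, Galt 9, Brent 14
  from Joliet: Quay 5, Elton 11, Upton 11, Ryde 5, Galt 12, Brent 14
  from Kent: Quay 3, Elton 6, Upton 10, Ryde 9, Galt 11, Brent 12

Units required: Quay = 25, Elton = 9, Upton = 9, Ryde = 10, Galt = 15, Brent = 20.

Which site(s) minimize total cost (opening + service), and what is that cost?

Open Kent only; minimum total cost 921.

For any fixed open set, each market goes to its cheapest open site; total = fixed + service.
{Kent}: Quay→Kent 3·25=75, Elton→Kent 6·9=54, Upton→Kent 10·9=90, Ryde→Kent 9·10=90, Galt→Kent 11·15=165, Brent→Kent 12·20=240. Service 714; fixed 207; total 921.
{Tring, Kent}: service 501 + fixed 470 = 971
{Tring}: service 777 + fixed 263 = 1040
{Tring, York, Joliet, Kent}: Quay→Kent 3·25=75, Elton→Kent 6·9=54, Upton→Tring 3·9=27, Ryde→Joliet 5·10=50, Galt→Tring 3·15=45, Brent→Kent 12·20=240. Service 491; fixed 1104; total 1595.
No other subset beats 921.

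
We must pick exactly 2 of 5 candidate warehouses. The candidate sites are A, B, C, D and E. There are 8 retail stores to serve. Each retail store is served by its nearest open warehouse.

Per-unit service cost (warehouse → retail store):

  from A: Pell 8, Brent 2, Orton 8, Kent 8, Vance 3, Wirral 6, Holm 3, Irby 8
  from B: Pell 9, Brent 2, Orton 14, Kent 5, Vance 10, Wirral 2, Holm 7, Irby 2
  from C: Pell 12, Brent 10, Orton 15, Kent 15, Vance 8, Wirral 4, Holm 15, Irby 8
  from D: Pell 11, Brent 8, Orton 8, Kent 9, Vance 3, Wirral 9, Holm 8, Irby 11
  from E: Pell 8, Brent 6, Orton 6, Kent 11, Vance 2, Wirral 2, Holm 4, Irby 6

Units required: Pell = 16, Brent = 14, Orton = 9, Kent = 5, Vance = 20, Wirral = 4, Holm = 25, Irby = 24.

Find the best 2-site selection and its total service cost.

With exactly 2 open, each retail store uses its cheapest among the chosen.
{B, E}: Pell→E 8·16=128, Brent→B 2·14=28, Orton→E 6·9=54, Kent→B 5·5=25, Vance→E 2·20=40, Wirral→B 2·4=8, Holm→E 4·25=100, Irby→B 2·24=48. Service cost 431.
{A, B}: service cost 444
{A, E}: service cost 517
Among all 10 size-2 choices, {B, E} is lowest.

Choose B and E; total service cost 431.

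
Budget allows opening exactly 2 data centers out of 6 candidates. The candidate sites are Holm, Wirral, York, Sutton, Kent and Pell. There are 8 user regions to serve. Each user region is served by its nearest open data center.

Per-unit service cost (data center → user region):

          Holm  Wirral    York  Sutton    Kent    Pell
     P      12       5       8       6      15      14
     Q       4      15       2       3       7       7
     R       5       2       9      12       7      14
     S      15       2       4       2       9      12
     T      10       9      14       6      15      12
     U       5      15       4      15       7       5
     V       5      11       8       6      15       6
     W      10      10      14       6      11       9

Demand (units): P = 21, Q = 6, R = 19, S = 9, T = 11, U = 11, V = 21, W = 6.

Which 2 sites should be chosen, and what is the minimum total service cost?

With exactly 2 open, each user region uses its cheapest among the chosen.
{Holm, Wirral}: P→Wirral 5·21=105, Q→Holm 4·6=24, R→Wirral 2·19=38, S→Wirral 2·9=18, T→Wirral 9·11=99, U→Holm 5·11=55, V→Holm 5·21=105, W→Holm 10·6=60. Service cost 504.
{Holm, Sutton}: service cost 519
{Wirral, Pell}: service cost 537
Among all 15 size-2 choices, {Holm, Wirral} is lowest.

Choose Holm and Wirral; total service cost 504.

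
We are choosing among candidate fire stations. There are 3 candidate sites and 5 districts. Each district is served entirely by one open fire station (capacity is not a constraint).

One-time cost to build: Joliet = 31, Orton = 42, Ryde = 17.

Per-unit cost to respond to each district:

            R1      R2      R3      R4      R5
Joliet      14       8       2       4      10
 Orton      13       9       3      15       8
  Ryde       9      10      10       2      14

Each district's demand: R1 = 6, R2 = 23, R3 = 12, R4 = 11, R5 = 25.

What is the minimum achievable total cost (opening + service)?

Minimum total cost: 574

For any fixed open set, each district goes to its cheapest open site; total = fixed + service.
{Joliet, Orton, Ryde}: R1→Ryde 9·6=54, R2→Joliet 8·23=184, R3→Joliet 2·12=24, R4→Ryde 2·11=22, R5→Orton 8·25=200. Service 484; fixed 90; total 574.
{Orton, Ryde}: R1→Ryde 9·6=54, R2→Orton 9·23=207, R3→Orton 3·12=36, R4→Ryde 2·11=22, R5→Orton 8·25=200. Service 519; fixed 59; total 578.
{Joliet, Ryde}: service 534 + fixed 48 = 582
{Ryde}: R1→Ryde 9·6=54, R2→Ryde 10·23=230, R3→Ryde 10·12=120, R4→Ryde 2·11=22, R5→Ryde 14·25=350. Service 776; fixed 17; total 793.
No other subset beats 574.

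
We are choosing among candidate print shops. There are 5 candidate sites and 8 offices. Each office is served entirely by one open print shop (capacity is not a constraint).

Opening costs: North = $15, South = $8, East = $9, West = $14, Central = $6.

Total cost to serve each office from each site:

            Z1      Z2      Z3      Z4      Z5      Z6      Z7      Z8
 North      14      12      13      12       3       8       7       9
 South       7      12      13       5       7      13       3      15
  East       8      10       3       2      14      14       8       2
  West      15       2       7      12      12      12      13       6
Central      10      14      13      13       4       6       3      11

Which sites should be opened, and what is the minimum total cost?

Open East and Central; minimum total cost 53.

For any fixed open set, each office goes to its cheapest open site; total = fixed + service.
{East, Central}: Z1→East 8, Z2→East 10, Z3→East 3, Z4→East 2, Z5→Central 4, Z6→Central 6, Z7→Central 3, Z8→East 2. Service 38; fixed 15; total 53.
{East, West, Central}: Z1→East 8, Z2→West 2, Z3→East 3, Z4→East 2, Z5→Central 4, Z6→Central 6, Z7→Central 3, Z8→East 2. Service 30; fixed 29; total 59.
{South, East, Central}: Z1→South 7, Z2→East 10, Z3→East 3, Z4→East 2, Z5→Central 4, Z6→Central 6, Z7→South 3, Z8→East 2. Service 37; fixed 23; total 60.
{North, South, East, West, Central}: Z1→South 7, Z2→West 2, Z3→East 3, Z4→East 2, Z5→North 3, Z6→Central 6, Z7→South 3, Z8→East 2. Service 28; fixed 52; total 80.
No other subset beats 53.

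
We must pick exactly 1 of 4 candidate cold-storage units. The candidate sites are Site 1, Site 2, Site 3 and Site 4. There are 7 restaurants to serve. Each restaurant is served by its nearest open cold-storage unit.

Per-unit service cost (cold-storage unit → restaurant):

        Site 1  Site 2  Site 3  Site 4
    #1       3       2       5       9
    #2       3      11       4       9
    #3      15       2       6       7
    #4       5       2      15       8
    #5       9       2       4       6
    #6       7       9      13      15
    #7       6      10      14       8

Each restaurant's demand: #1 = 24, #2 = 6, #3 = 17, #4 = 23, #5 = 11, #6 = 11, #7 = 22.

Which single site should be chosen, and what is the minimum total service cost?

Choose Site 2 only; total service cost 535.

With exactly 1 open, each restaurant uses its cheapest among the chosen.
{Site 2}: #1→Site 2 2·24=48, #2→Site 2 11·6=66, #3→Site 2 2·17=34, #4→Site 2 2·23=46, #5→Site 2 2·11=22, #6→Site 2 9·11=99, #7→Site 2 10·22=220. Service cost 535.
{Site 1}: service cost 768
{Site 4}: service cost 980
Among all 4 size-1 choices, {Site 2} is lowest.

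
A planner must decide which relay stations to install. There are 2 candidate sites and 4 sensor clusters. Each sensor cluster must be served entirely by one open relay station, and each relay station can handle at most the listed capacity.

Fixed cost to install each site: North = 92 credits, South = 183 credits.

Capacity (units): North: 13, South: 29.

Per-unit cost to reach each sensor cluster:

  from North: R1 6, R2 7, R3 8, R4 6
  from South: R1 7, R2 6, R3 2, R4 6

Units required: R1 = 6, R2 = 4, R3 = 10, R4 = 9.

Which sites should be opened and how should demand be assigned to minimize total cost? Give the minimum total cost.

Minimum total cost: 323

Open {South}: R1→South 7·6=42, R2→South 6·4=24, R3→South 2·10=20, R4→South 6·9=54.
Loads: South carries 29/29. Service 140; fixed 183; total 323.
Next best feasible plan costs 409.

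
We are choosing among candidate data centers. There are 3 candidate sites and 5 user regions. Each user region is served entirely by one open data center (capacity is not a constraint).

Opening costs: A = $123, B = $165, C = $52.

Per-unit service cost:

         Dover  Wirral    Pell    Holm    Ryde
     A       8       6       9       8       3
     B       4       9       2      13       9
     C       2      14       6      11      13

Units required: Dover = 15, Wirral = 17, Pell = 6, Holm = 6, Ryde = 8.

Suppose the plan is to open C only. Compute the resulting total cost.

Each user region is assigned to its cheapest site among the open ones.
{C}: Dover→C 2·15=30, Wirral→C 14·17=238, Pell→C 6·6=36, Holm→C 11·6=66, Ryde→C 13·8=104. Service 474; fixed 52; total 526.

Total cost: 526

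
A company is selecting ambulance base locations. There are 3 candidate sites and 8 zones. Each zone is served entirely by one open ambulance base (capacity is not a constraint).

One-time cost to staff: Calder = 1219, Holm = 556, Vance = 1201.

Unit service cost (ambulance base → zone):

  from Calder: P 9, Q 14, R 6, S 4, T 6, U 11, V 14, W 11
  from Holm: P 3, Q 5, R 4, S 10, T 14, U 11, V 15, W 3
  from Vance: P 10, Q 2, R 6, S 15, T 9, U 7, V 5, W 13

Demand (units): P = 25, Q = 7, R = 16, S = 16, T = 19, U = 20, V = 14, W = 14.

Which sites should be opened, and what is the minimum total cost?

Open Holm only; minimum total cost 1628.

For any fixed open set, each zone goes to its cheapest open site; total = fixed + service.
{Holm}: P→Holm 3·25=75, Q→Holm 5·7=35, R→Holm 4·16=64, S→Holm 10·16=160, T→Holm 14·19=266, U→Holm 11·20=220, V→Holm 15·14=210, W→Holm 3·14=42. Service 1072; fixed 556; total 1628.
{Vance}: service 1163 + fixed 1201 = 2364
{Calder}: service 1167 + fixed 1219 = 2386
{Calder, Holm, Vance}: service 583 + fixed 2976 = 3559
No other subset beats 1628.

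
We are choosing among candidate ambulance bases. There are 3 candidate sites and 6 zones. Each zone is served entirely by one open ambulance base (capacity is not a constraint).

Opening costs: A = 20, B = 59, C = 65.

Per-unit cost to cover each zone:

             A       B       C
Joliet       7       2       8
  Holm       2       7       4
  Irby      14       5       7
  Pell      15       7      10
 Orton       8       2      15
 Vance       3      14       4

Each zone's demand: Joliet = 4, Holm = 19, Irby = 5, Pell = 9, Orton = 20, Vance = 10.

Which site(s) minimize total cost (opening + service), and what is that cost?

Open A and B; minimum total cost 283.

For any fixed open set, each zone goes to its cheapest open site; total = fixed + service.
{A, B}: Joliet→B 2·4=8, Holm→A 2·19=38, Irby→B 5·5=25, Pell→B 7·9=63, Orton→B 2·20=40, Vance→A 3·10=30. Service 204; fixed 79; total 283.
{A, B, C}: Joliet→B 2·4=8, Holm→A 2·19=38, Irby→B 5·5=25, Pell→B 7·9=63, Orton→B 2·20=40, Vance→A 3·10=30. Service 204; fixed 144; total 348.
{B, C}: service 252 + fixed 124 = 376
{A}: service 461 + fixed 20 = 481
(All 7 nonempty subsets were checked; A and B is lowest.)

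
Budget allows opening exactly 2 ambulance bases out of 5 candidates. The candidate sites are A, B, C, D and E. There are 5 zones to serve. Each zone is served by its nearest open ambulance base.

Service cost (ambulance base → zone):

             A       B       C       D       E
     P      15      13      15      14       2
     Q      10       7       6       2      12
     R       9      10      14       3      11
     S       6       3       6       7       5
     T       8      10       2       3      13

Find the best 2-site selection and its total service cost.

Choose D and E; total service cost 15.

With exactly 2 open, each zone uses its cheapest among the chosen.
{D, E}: P→E 2, Q→D 2, R→D 3, S→E 5, T→D 3. Service cost 15.
{B, D}: service cost 24
{C, E}: service cost 26
Among all 10 size-2 choices, {D, E} is lowest.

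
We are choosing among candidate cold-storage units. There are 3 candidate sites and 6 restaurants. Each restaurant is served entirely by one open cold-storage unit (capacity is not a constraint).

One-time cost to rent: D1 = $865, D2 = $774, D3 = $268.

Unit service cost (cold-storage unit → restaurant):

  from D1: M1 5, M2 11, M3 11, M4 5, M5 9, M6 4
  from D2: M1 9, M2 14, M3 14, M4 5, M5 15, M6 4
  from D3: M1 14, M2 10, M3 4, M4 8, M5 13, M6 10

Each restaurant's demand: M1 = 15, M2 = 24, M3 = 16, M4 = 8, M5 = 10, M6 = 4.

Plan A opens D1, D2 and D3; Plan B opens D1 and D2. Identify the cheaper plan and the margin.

Plan A: {D1, D2, D3}: M1→D1 5·15=75, M2→D3 10·24=240, M3→D3 4·16=64, M4→D1 5·8=40, M5→D1 9·10=90, M6→D1 4·4=16. Service 525; fixed 1907; total 2432.
Plan B: {D1, D2}: M1→D1 5·15=75, M2→D1 11·24=264, M3→D1 11·16=176, M4→D1 5·8=40, M5→D1 9·10=90, M6→D1 4·4=16. Service 661; fixed 1639; total 2300.
Difference: |2432 − 2300| = 132.

Plan B is cheaper by 132.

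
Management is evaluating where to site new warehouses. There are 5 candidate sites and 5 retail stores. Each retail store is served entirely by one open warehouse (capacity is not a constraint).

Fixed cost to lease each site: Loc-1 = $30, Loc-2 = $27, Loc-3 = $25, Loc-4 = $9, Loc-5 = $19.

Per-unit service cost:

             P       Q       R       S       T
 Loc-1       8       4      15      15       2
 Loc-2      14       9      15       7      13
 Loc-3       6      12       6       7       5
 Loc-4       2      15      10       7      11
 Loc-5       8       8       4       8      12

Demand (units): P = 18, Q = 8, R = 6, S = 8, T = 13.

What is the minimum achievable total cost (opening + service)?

Minimum total cost: 232

For any fixed open set, each retail store goes to its cheapest open site; total = fixed + service.
{Loc-1, Loc-4, Loc-5}: P→Loc-4 2·18=36, Q→Loc-1 4·8=32, R→Loc-5 4·6=24, S→Loc-4 7·8=56, T→Loc-1 2·13=26. Service 174; fixed 58; total 232.
{Loc-1, Loc-4}: P→Loc-4 2·18=36, Q→Loc-1 4·8=32, R→Loc-4 10·6=60, S→Loc-4 7·8=56, T→Loc-1 2·13=26. Service 210; fixed 39; total 249.
{Loc-1, Loc-3, Loc-4}: P→Loc-4 2·18=36, Q→Loc-1 4·8=32, R→Loc-3 6·6=36, S→Loc-3 7·8=56, T→Loc-1 2·13=26. Service 186; fixed 64; total 250.
{Loc-1, Loc-2, Loc-3, Loc-4, Loc-5}: P→Loc-4 2·18=36, Q→Loc-1 4·8=32, R→Loc-5 4·6=24, S→Loc-2 7·8=56, T→Loc-1 2·13=26. Service 174; fixed 110; total 284.
No other subset beats 232.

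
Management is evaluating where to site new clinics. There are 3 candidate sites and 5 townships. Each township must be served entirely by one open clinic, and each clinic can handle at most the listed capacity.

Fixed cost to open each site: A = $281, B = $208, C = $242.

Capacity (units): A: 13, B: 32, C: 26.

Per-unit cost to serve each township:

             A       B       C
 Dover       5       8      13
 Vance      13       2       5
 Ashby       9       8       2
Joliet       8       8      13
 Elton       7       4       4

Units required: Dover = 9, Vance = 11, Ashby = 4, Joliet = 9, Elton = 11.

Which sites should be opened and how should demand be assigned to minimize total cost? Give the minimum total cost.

Minimum total cost: 668

Open {B, C}: Dover→B 8·9=72, Vance→B 2·11=22, Ashby→C 2·4=8, Joliet→B 8·9=72, Elton→C 4·11=44.
Loads: B carries 29/32, C carries 15/26. Service 218; fixed 450; total 668.
Next best feasible plan costs 701.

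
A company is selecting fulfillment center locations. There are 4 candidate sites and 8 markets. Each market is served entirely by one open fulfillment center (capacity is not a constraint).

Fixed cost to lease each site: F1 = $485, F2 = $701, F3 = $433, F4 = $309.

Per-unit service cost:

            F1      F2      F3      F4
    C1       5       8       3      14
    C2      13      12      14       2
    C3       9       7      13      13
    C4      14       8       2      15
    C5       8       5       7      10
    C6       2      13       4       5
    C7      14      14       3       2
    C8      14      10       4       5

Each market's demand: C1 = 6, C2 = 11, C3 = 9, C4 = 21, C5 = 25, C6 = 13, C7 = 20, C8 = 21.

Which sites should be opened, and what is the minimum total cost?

For any fixed open set, each market goes to its cheapest open site; total = fixed + service.
{F3}: C1→F3 3·6=18, C2→F3 14·11=154, C3→F3 13·9=117, C4→F3 2·21=42, C5→F3 7·25=175, C6→F3 4·13=52, C7→F3 3·20=60, C8→F3 4·21=84. Service 702; fixed 433; total 1135.
{F3, F4}: service 550 + fixed 742 = 1292
{F4}: C1→F4 14·6=84, C2→F4 2·11=22, C3→F4 13·9=117, C4→F4 15·21=315, C5→F4 10·25=250, C6→F4 5·13=65, C7→F4 2·20=40, C8→F4 5·21=105. Service 998; fixed 309; total 1307.
{F1, F2, F3, F4}: service 420 + fixed 1928 = 2348
No other subset beats 1135.

Open F3 only; minimum total cost 1135.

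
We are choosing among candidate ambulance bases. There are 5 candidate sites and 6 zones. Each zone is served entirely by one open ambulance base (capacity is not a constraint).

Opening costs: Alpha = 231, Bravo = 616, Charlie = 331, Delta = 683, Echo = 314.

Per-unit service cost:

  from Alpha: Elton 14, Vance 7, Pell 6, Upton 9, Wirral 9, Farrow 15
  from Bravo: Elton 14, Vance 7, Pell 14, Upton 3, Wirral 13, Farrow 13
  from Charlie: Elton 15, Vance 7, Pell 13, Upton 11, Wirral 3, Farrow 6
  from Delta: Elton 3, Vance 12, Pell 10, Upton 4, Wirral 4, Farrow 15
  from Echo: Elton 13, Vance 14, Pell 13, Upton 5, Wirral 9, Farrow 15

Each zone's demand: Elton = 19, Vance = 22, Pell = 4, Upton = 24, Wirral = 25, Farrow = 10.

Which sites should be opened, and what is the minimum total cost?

Open Charlie only; minimum total cost 1221.

For any fixed open set, each zone goes to its cheapest open site; total = fixed + service.
{Charlie}: Elton→Charlie 15·19=285, Vance→Charlie 7·22=154, Pell→Charlie 13·4=52, Upton→Charlie 11·24=264, Wirral→Charlie 3·25=75, Farrow→Charlie 6·10=60. Service 890; fixed 331; total 1221.
{Alpha}: service 1035 + fixed 231 = 1266
{Charlie, Echo}: service 708 + fixed 645 = 1353
{Alpha, Bravo, Charlie, Delta, Echo}: Elton→Delta 3·19=57, Vance→Alpha 7·22=154, Pell→Alpha 6·4=24, Upton→Bravo 3·24=72, Wirral→Charlie 3·25=75, Farrow→Charlie 6·10=60. Service 442; fixed 2175; total 2617.
No other subset beats 1221.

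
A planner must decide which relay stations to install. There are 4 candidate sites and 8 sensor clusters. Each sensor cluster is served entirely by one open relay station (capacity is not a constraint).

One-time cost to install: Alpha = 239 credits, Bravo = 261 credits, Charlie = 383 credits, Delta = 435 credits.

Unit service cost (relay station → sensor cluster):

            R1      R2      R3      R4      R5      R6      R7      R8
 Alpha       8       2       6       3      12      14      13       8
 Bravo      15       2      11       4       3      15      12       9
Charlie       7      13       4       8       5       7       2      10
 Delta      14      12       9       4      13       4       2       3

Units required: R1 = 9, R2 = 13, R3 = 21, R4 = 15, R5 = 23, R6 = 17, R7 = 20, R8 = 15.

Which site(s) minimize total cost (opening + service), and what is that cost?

For any fixed open set, each sensor cluster goes to its cheapest open site; total = fixed + service.
{Alpha, Charlie}: R1→Charlie 7·9=63, R2→Alpha 2·13=26, R3→Charlie 4·21=84, R4→Alpha 3·15=45, R5→Charlie 5·23=115, R6→Charlie 7·17=119, R7→Charlie 2·20=40, R8→Alpha 8·15=120. Service 612; fixed 622; total 1234.
{Bravo, Charlie}: service 596 + fixed 644 = 1240
{Charlie}: service 860 + fixed 383 = 1243
{Alpha, Bravo, Charlie, Delta}: R1→Charlie 7·9=63, R2→Alpha 2·13=26, R3→Charlie 4·21=84, R4→Alpha 3·15=45, R5→Bravo 3·23=69, R6→Delta 4·17=68, R7→Charlie 2·20=40, R8→Delta 3·15=45. Service 440; fixed 1318; total 1758.
No other subset beats 1234.

Open Alpha and Charlie; minimum total cost 1234.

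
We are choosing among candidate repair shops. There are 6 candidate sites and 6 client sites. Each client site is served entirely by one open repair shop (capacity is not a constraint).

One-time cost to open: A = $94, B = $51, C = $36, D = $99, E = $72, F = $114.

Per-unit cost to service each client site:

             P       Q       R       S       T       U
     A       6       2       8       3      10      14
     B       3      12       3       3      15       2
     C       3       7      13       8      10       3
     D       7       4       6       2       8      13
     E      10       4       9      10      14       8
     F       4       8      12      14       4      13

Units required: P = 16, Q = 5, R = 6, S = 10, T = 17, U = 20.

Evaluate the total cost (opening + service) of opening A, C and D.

Total cost: 539

Each client site is assigned to its cheapest site among the open ones.
{A, C, D}: P→C 3·16=48, Q→A 2·5=10, R→D 6·6=36, S→D 2·10=20, T→D 8·17=136, U→C 3·20=60. Service 310; fixed 229; total 539.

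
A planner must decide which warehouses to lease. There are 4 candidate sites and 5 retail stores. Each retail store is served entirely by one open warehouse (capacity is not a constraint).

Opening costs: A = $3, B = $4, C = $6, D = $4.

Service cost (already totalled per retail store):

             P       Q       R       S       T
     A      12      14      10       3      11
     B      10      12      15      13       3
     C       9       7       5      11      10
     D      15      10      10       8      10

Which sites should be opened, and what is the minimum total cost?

For any fixed open set, each retail store goes to its cheapest open site; total = fixed + service.
{A, B, C}: P→C 9, Q→C 7, R→C 5, S→A 3, T→B 3. Service 27; fixed 13; total 40.
{A, C}: P→C 9, Q→C 7, R→C 5, S→A 3, T→C 10. Service 34; fixed 9; total 43.
{A, B, C, D}: P→C 9, Q→C 7, R→C 5, S→A 3, T→B 3. Service 27; fixed 17; total 44.
{A}: P→A 12, Q→A 14, R→A 10, S→A 3, T→A 11. Service 50; fixed 3; total 53.
No other subset beats 40.

Open A, B and C; minimum total cost 40.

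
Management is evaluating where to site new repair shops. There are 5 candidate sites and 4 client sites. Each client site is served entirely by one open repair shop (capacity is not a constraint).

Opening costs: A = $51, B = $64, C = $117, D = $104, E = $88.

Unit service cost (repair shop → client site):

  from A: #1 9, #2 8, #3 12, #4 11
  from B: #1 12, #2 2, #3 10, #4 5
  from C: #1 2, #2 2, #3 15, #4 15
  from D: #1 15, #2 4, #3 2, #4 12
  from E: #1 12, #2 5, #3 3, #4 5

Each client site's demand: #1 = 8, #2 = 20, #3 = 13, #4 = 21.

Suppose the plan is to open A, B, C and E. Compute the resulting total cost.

Total cost: 520

Each client site is assigned to its cheapest site among the open ones.
{A, B, C, E}: #1→C 2·8=16, #2→B 2·20=40, #3→E 3·13=39, #4→B 5·21=105. Service 200; fixed 320; total 520.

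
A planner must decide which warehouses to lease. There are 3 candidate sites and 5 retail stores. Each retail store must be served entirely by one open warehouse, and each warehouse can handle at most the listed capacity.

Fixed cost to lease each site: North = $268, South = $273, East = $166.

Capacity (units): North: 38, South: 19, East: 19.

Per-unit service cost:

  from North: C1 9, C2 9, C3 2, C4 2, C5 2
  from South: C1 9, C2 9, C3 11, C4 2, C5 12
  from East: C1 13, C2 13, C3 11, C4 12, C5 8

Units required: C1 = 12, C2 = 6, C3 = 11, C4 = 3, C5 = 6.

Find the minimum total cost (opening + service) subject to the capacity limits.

Open {North}: C1→North 9·12=108, C2→North 9·6=54, C3→North 2·11=22, C4→North 2·3=6, C5→North 2·6=12.
Loads: North carries 38/38. Service 202; fixed 268; total 470.
Next best feasible plan costs 636.

Minimum total cost: 470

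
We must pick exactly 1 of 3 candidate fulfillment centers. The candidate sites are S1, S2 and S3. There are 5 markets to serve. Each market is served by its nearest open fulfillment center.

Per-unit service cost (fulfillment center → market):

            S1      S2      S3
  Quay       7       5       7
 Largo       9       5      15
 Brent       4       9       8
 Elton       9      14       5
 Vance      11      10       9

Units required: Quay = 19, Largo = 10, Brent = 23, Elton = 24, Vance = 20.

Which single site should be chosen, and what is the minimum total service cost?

Choose S1 only; total service cost 751.

With exactly 1 open, each market uses its cheapest among the chosen.
{S1}: Quay→S1 7·19=133, Largo→S1 9·10=90, Brent→S1 4·23=92, Elton→S1 9·24=216, Vance→S1 11·20=220. Service cost 751.
{S3}: service cost 767
{S2}: service cost 888
Among all 3 size-1 choices, {S1} is lowest.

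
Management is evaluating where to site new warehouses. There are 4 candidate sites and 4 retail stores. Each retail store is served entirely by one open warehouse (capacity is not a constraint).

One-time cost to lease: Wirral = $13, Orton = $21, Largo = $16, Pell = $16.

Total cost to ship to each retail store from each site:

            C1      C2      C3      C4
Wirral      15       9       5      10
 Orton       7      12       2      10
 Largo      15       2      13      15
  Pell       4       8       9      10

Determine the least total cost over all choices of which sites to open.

Minimum total cost: 47

For any fixed open set, each retail store goes to its cheapest open site; total = fixed + service.
{Pell}: C1→Pell 4, C2→Pell 8, C3→Pell 9, C4→Pell 10. Service 31; fixed 16; total 47.
{Wirral}: C1→Wirral 15, C2→Wirral 9, C3→Wirral 5, C4→Wirral 10. Service 39; fixed 13; total 52.
{Orton}: service 31 + fixed 21 = 52
{Wirral, Orton, Largo, Pell}: service 18 + fixed 66 = 84
(All 15 nonempty subsets were checked; Pell only is lowest.)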